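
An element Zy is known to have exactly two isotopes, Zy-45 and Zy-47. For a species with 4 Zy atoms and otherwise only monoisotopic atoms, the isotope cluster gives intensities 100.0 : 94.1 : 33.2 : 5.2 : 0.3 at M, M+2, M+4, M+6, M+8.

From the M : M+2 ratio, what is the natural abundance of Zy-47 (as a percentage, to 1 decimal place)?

19.0%

Write p for the Zy-45 fraction. I(M+2)/I(M) = [C(4,1)·p^3·(1−p)] / p^4 = 4·(1−p)/p = 94.1/100.0 = 0.9410
(1−p)/p = 0.9410/4 = 0.2352  ⇒  p = 1/(1 + 0.2352) = 0.8096
Zy-45: 81.0%, Zy-47: 19.0%.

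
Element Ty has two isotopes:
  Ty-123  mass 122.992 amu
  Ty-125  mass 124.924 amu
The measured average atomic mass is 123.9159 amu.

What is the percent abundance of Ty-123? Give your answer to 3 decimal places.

52.179%

With x = fraction of Ty-123 (so Ty-125 is 1 − x):
122.992·x + 124.924·(1 − x) = 123.9159
(122.992 − 124.924)·x = 123.9159 − 124.924
x = -1.0081 / -1.932 = 0.52179 → 52.179% Ty-123, 47.821% Ty-125.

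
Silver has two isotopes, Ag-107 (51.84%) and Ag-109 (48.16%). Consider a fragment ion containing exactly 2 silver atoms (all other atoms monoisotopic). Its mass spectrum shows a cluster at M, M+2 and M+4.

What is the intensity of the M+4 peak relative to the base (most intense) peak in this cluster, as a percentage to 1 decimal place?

46.5%

(0.5184 + 0.4816)^2 gives M 0.2687, M+2 0.4993, M+4 0.2319; the largest is M+2.
P(M+2) = C(2,1) × 0.5184^1 × 0.4816^1 = 2 × 0.5184 × 0.4816 = 0.499323 (base)
P(M+4) = C(2,2) × 0.5184^0 × 0.4816^2 = 1 × 1.0000 × 0.23193856 = 0.231939
Relative intensity = 0.231939 / 0.499323 × 100 = 46.5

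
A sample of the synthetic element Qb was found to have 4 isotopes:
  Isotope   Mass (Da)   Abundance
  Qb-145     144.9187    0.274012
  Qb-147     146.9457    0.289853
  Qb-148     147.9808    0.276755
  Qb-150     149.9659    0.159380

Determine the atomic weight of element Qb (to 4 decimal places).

Ar = Σ fᵢ·mᵢ = 0.274012 × 144.9187 + 0.289853 × 146.9457 + 0.276755 × 147.9808 + 0.159380 × 149.9659
= 39.70946 + 42.59265 + 40.95443 + 23.90157 = 147.15811 Da

147.1581 Da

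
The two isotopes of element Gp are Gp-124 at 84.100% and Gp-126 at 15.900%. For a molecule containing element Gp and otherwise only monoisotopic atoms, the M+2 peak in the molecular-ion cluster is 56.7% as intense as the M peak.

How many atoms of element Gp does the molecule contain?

3

With n Gp atoms, P(M+2)/P(M) = C(n,1)·p^(n−1)q / p^n = n·q/p = n · 0.15900/0.84100.
n = 0.567 × 0.84100/0.15900 = 3.00 ≈ 3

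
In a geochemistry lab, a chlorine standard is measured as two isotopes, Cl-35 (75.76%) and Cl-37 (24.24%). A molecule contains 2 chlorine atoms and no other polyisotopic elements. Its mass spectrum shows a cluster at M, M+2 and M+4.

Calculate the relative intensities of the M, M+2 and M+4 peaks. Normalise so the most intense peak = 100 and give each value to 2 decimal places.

100.00 : 63.99 : 10.24

The 2 Cl atoms are independent, so intensities follow the terms of (0.7576 + 0.2424)^2.
P(M) = 0.7576^2 = 0.573958
P(M+2) = 2 × 0.7576^1 × 0.2424^1 = 0.367284
P(M+4) = 0.2424^2 = 0.058758
The M peak is largest (0.573958); scaling to 100 gives 100.00 : 63.99 : 10.24.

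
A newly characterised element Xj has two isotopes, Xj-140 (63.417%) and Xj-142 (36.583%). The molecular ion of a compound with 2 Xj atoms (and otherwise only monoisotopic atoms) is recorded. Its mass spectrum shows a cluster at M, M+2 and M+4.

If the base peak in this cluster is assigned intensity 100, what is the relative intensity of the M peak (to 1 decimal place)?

86.7

Binomial terms of (0.63417 + 0.36583)^2: M 0.4022, M+2 0.4640, M+4 0.1338 → M+2 is the base peak.
P(M+2) = C(2,1) × 0.63417^1 × 0.36583^1 = 2 × 0.63417 × 0.36583 = 0.463997 (base)
P(M) = C(2,0) × 0.63417^2 × 0.36583^0 = 1 × 0.40217159 × 1.0000 = 0.402172
Relative intensity = 0.402172 / 0.463997 × 100 = 86.7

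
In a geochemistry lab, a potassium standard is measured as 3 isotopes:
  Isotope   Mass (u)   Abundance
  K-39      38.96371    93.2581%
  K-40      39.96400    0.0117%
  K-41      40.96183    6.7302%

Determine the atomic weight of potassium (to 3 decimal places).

The abundance-weighted mean is 0.932581 × 38.96371 + 0.000117 × 39.96400 + 0.067302 × 40.96183
= 36.336816 + 0.004676 + 2.756813 = 39.098305 u

39.098 u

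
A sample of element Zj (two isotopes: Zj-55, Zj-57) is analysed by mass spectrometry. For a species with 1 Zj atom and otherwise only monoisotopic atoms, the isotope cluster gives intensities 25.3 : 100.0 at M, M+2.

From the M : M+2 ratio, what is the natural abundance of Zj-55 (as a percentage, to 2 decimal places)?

If p is the fraction of Zj that is Zj-55, then I(M+2)/I(M) = [C(1,1)·p^0·(1−p)] / p^1 = 1·(1−p)/p = 100.0/25.3 = 3.9526
(1−p)/p = 3.9526/1 = 3.9526  ⇒  p = 1/(1 + 3.9526) = 0.2019
Zj-55: 20.19%, Zj-57: 79.81%.

20.19%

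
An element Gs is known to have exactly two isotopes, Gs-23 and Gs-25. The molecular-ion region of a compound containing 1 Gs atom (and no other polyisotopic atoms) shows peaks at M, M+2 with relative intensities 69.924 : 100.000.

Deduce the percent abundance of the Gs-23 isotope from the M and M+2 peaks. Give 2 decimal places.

If p is the fraction of Gs that is Gs-23, then I(M+2)/I(M) = [C(1,1)·p^0·(1−p)] / p^1 = 1·(1−p)/p = 100.000/69.924 = 1.4301
(1−p)/p = 1.4301/1 = 1.4301  ⇒  p = 1/(1 + 1.4301) = 0.4115
Gs-23: 41.15%, Gs-25: 58.85%.

41.15%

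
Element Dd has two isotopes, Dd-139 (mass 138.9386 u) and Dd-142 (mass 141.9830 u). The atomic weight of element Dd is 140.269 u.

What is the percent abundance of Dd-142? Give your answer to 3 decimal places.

43.700%

With x = fraction of Dd-139 (so Dd-142 is 1 − x):
138.9386·x + 141.9830·(1 − x) = 140.269
(138.9386 − 141.9830)·x = 140.269 − 141.9830
x = -1.7140 / -3.0444 = 0.56300 → 56.300% Dd-139, 43.700% Dd-142.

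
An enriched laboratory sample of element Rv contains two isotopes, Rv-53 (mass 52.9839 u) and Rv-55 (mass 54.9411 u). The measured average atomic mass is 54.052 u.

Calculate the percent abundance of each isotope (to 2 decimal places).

With x = fraction of Rv-53 (so Rv-55 is 1 − x):
52.9839·x + 54.9411·(1 − x) = 54.052
(52.9839 − 54.9411)·x = 54.052 − 54.9411
x = -0.8891 / -1.9572 = 0.45427 → 45.43% Rv-53, 54.57% Rv-55.

Rv-53: 45.43%, Rv-55: 54.57%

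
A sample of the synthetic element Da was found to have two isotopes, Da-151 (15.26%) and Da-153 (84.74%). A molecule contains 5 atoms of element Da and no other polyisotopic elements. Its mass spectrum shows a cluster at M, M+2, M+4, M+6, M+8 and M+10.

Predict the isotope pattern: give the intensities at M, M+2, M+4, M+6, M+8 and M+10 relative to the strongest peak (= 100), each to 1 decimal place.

0.0 : 0.5 : 5.8 : 32.4 : 90.0 : 100.0

The 5 Da atoms are independent, so intensities follow the terms of (0.1526 + 0.8474)^5.
P(M) = 0.1526^5 = 0.000083
P(M+2) = 5 × 0.1526^4 × 0.8474^1 = 0.002298
P(M+4) = 10 × 0.1526^3 × 0.8474^2 = 0.025518
P(M+6) = 10 × 0.1526^2 × 0.8474^3 = 0.141701
P(M+8) = 5 × 0.1526^1 × 0.8474^4 = 0.393440
P(M+10) = 0.8474^5 = 0.436961
The M+10 peak is largest (0.436961); scaling to 100 gives 0.0 : 0.5 : 5.8 : 32.4 : 90.0 : 100.0.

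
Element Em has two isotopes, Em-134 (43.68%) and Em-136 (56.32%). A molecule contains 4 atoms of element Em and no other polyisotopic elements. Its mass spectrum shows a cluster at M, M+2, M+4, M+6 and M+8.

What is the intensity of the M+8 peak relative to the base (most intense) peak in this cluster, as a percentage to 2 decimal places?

Term probabilities: M 0.0364, M+2 0.1877, M+4 0.3631, M+6 0.3121, M+8 0.1006. Base peak = M+4.
P(M+4) = C(4,2) × 0.4368^2 × 0.5632^2 = 6 × 0.19079424 × 0.31719424 = 0.363113 (base)
P(M+8) = C(4,4) × 0.4368^0 × 0.5632^4 = 1 × 1.0000 × 0.10061219 = 0.100612
Relative intensity = 0.100612 / 0.363113 × 100 = 27.71

27.71%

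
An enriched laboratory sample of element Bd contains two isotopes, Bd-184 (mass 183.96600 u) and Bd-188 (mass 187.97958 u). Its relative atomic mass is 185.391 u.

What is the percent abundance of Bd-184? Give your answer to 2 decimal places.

Writing the weighted mean with unknown fraction x of Bd-184:
183.96600·x + 187.97958·(1 − x) = 185.391
(183.96600 − 187.97958)·x = 185.391 − 187.97958
x = -2.58858 / -4.01358 = 0.64496 → 64.50% Bd-184, 35.50% Bd-188.

64.50%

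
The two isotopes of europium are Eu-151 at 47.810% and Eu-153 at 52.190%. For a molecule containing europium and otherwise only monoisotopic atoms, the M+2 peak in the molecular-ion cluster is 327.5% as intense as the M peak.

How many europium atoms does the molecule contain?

The M+2/M ratio from n Eu atoms is n · q/p = n · 0.52190/0.47810.
n = 3.275 × 0.47810/0.52190 = 3.00 ≈ 3

3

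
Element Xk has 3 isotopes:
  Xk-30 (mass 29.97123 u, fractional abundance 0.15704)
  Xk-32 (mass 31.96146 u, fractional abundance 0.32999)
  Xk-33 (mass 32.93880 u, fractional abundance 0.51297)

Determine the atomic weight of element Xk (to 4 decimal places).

The abundance-weighted mean is 0.15704 × 29.97123 + 0.32999 × 31.96146 + 0.51297 × 32.93880
= 4.706682 + 10.546962 + 16.896616 = 32.150260 u

32.1503 u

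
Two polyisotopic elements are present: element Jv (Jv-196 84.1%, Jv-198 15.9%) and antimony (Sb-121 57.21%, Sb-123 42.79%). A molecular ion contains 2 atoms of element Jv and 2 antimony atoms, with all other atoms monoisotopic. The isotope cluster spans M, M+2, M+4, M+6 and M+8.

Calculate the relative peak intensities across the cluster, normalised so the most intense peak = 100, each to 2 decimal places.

53.36 : 100.00 : 61.94 : 14.14 : 1.07

Element Jv pattern (n=2): 0.707281 : 0.267438 : 0.025281
Antimony pattern (n=2): 0.32729841 : 0.48960318 : 0.18309841
Convolve the two distributions (both contribute in 2-u steps):
  M: 0.707281×0.32729841 = 0.231492
  M+2: 0.707281×0.48960318 + 0.267438×0.32729841 = 0.433819
  M+4: 0.707281×0.18309841 + 0.267438×0.48960318 + 0.025281×0.32729841 = 0.268715
  M+6: 0.267438×0.18309841 + 0.025281×0.48960318 = 0.061345
  M+8: 0.025281×0.18309841 = 0.004629
Scale to base peak (0.433819) = 100: 53.36 : 100.00 : 61.94 : 14.14 : 1.07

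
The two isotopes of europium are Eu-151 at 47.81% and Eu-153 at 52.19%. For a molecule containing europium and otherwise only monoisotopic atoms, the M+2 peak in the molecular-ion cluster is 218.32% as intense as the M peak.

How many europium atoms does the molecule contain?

2

The M+2/M ratio from n Eu atoms is n · q/p = n · 0.5219/0.4781.
n = 2.1832 × 0.4781/0.5219 = 2.00 ≈ 2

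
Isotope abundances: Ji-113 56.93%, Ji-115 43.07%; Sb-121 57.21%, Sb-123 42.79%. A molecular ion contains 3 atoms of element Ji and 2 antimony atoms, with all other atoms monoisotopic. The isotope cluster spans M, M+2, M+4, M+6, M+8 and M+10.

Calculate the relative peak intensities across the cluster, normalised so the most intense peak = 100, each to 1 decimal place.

Element Ji pattern (n=3): 0.18451155 : 0.41877283 : 0.3168197 : 0.07989592
Antimony pattern (n=2): 0.32729841 : 0.48960318 : 0.18309841
Convolve the two distributions (both contribute in 2-u steps):
  M: 0.18451155×0.32729841 = 0.060390
  M+2: 0.18451155×0.48960318 + 0.41877283×0.32729841 = 0.227401
  M+4: 0.18451155×0.18309841 + 0.41877283×0.48960318 + 0.3168197×0.32729841 = 0.342511
  M+6: 0.41877283×0.18309841 + 0.3168197×0.48960318 + 0.07989592×0.32729841 = 0.257942
  M+8: 0.3168197×0.18309841 + 0.07989592×0.48960318 = 0.097126
  M+10: 0.07989592×0.18309841 = 0.014629
Scale to base peak (0.342511) = 100: 17.6 : 66.4 : 100.0 : 75.3 : 28.4 : 4.3

17.6 : 66.4 : 100.0 : 75.3 : 28.4 : 4.3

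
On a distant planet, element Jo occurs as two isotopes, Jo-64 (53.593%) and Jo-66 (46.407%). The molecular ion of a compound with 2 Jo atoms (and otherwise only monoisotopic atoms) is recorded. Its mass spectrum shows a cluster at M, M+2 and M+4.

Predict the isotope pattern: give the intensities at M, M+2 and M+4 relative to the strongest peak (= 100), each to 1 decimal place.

57.7 : 100.0 : 43.3

The 2 Jo atoms are independent, so intensities follow the terms of (0.53593 + 0.46407)^2.
P(M) = 0.53593^2 = 0.287221
P(M+2) = 2 × 0.53593^1 × 0.46407^1 = 0.497418
P(M+4) = 0.46407^2 = 0.215361
The M+2 peak is largest (0.497418); scaling to 100 gives 57.7 : 100.0 : 43.3.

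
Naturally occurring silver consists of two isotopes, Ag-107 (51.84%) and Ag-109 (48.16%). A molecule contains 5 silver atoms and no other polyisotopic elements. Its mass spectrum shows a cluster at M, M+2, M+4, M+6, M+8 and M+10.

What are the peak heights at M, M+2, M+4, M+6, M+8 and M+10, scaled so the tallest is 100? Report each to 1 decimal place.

11.6 : 53.8 : 100.0 : 92.9 : 43.2 : 8.0

Expanding (0.5184 + 0.4816)^5:
P(M) = 0.5184^5 = 0.037439
P(M+2) = 5 × 0.5184^4 × 0.4816^1 = 0.173907
P(M+4) = 10 × 0.5184^3 × 0.4816^2 = 0.323123
P(M+6) = 10 × 0.5184^2 × 0.4816^3 = 0.300185
P(M+8) = 5 × 0.5184^1 × 0.4816^4 = 0.139438
P(M+10) = 0.4816^5 = 0.025908
The M+4 peak is largest (0.323123); scaling to 100 gives 11.6 : 53.8 : 100.0 : 92.9 : 43.2 : 8.0.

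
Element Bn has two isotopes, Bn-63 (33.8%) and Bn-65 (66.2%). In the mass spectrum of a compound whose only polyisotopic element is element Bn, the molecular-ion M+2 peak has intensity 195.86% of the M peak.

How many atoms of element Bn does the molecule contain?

1

The M+2/M ratio from n Bn atoms is n · q/p = n · 0.662/0.338.
n = 1.9586 × 0.338/0.662 = 1.00 ≈ 1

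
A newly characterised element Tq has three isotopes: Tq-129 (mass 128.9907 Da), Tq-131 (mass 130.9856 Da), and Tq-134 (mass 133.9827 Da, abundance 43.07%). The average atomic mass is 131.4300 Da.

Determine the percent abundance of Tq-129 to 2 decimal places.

The remaining 56.93% is split between Tq-129 (fraction x) and Tq-131 (fraction 0.5693 − x).
Substituting: 128.9907x + 130.9856(0.5693 − x) = 73.72365111
(128.9907 − 130.9856)x = -0.84645097  ⇒  x = 0.42431, y = 0.14499
Tq-129: 42.43%, Tq-131: 14.50%.

42.43%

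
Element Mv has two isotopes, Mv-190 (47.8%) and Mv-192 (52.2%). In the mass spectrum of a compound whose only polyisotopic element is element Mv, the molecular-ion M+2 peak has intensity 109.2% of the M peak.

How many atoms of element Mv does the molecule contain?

For n independent Mv atoms, I(M+2)/I(M) = n · (abundance Mv-192) / (abundance Mv-190) = n · 0.522/0.478.
n = 1.092 × 0.478/0.522 = 1.00 ≈ 1

1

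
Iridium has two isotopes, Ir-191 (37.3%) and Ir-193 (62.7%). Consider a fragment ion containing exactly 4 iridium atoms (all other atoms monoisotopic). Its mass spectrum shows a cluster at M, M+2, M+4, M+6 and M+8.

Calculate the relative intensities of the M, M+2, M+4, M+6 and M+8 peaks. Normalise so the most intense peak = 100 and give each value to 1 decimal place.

5.3 : 35.4 : 89.2 : 100.0 : 42.0

The 4 Ir atoms are independent, so intensities follow the terms of (0.373 + 0.627)^4.
P(M) = 0.373^4 = 0.019357
P(M+2) = 4 × 0.373^3 × 0.627^1 = 0.130153
P(M+4) = 6 × 0.373^2 × 0.627^2 = 0.328174
P(M+6) = 4 × 0.373^1 × 0.627^3 = 0.367766
P(M+8) = 0.627^4 = 0.154550
The M+6 peak is largest (0.367766); scaling to 100 gives 5.3 : 35.4 : 89.2 : 100.0 : 42.0.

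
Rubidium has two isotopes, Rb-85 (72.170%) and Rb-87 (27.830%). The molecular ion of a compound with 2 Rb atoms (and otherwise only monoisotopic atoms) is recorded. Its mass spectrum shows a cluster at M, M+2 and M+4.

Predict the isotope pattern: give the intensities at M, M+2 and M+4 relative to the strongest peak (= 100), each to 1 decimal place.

100.0 : 77.1 : 14.9

The 2 Rb atoms are independent, so intensities follow the terms of (0.72170 + 0.27830)^2.
P(M) = 0.72170^2 = 0.520851
P(M+2) = 2 × 0.72170^1 × 0.27830^1 = 0.401698
P(M+4) = 0.27830^2 = 0.077451
The M peak is largest (0.520851); scaling to 100 gives 100.0 : 77.1 : 14.9.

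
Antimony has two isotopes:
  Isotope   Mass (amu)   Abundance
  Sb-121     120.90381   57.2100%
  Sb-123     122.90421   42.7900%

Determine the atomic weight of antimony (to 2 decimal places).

The abundance-weighted mean is 0.572100 × 120.90381 + 0.427900 × 122.90421
= 69.169070 + 52.590711 = 121.759781 amu

121.76 amu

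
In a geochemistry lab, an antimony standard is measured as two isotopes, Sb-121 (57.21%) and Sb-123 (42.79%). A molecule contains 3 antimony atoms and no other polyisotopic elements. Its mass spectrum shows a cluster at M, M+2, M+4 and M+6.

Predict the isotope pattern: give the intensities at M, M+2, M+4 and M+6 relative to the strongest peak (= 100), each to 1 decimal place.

44.6 : 100.0 : 74.8 : 18.6

The 3 Sb atoms are independent, so intensities follow the terms of (0.5721 + 0.4279)^3.
P(M) = 0.5721^3 = 0.187247
P(M+2) = 3 × 0.5721^2 × 0.4279^1 = 0.420153
P(M+4) = 3 × 0.5721^1 × 0.4279^2 = 0.314252
P(M+6) = 0.4279^3 = 0.078348
The M+2 peak is largest (0.420153); scaling to 100 gives 44.6 : 100.0 : 74.8 : 18.6.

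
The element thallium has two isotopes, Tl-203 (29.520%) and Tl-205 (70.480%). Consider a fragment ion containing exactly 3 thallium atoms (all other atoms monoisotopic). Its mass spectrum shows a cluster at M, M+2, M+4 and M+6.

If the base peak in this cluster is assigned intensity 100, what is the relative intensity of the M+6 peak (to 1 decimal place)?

(0.29520 + 0.70480)^3 gives M 0.0257, M+2 0.1843, M+4 0.4399, M+6 0.3501; the largest is M+4.
P(M+4) = C(3,2) × 0.29520^1 × 0.70480^2 = 3 × 0.2952 × 0.49674304 = 0.439916 (base)
P(M+6) = C(3,3) × 0.29520^0 × 0.70480^3 = 1 × 1.0000 × 0.35010449 = 0.350104
Relative intensity = 0.350104 / 0.439916 × 100 = 79.6

79.6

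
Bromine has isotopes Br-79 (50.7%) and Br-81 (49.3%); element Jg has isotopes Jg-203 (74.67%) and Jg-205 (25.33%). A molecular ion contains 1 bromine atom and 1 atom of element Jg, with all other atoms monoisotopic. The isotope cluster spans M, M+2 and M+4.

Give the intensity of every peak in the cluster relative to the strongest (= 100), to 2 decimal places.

76.24 : 100.00 : 25.15

Bromine pattern (n=1): 0.5070 : 0.4930
Element Jg pattern (n=1): 0.7467 : 0.2533
Convolve the two distributions (both contribute in 2-u steps):
  M: 0.5070×0.7467 = 0.378577
  M+2: 0.5070×0.2533 + 0.4930×0.7467 = 0.496546
  M+4: 0.4930×0.2533 = 0.124877
Scale to base peak (0.496546) = 100: 76.24 : 100.00 : 25.15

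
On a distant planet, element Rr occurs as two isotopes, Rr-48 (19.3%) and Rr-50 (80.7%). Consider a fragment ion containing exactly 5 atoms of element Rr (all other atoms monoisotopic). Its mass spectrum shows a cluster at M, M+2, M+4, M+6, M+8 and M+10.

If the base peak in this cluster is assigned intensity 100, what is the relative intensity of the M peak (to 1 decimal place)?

0.1

Term probabilities: M 0.0003, M+2 0.0056, M+4 0.0468, M+6 0.1958, M+8 0.4093, M+10 0.3423. Base peak = M+8.
P(M+8) = C(5,4) × 0.193^1 × 0.807^4 = 5 × 0.1930 × 0.42412526 = 0.409281 (base)
P(M) = C(5,0) × 0.193^5 × 0.807^0 = 1 × 0.00026779 × 1.0000 = 0.000268
Relative intensity = 0.000268 / 0.409281 × 100 = 0.1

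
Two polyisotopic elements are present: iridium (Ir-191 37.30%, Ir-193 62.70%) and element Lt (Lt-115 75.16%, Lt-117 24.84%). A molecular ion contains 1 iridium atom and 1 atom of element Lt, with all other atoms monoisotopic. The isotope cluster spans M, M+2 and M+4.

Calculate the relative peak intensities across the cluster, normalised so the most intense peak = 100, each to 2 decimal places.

49.72 : 100.00 : 27.62

Iridium pattern (n=1): 0.3730 : 0.6270
Element Lt pattern (n=1): 0.7516 : 0.2484
Convolve the two distributions (both contribute in 2-u steps):
  M: 0.3730×0.7516 = 0.280347
  M+2: 0.3730×0.2484 + 0.6270×0.7516 = 0.563906
  M+4: 0.6270×0.2484 = 0.155747
Scale to base peak (0.563906) = 100: 49.72 : 100.00 : 27.62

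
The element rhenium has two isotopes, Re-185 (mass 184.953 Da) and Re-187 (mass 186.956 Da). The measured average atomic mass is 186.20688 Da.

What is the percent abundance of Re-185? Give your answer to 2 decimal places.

Let x be the fractional abundance of Re-185; then Re-187 has abundance 1 − x.
184.953·x + 186.956·(1 − x) = 186.20688
(184.953 − 186.956)·x = 186.20688 − 186.956
x = -0.74912 / -2.003 = 0.37400 → 37.40% Re-185, 62.60% Re-187.

37.40%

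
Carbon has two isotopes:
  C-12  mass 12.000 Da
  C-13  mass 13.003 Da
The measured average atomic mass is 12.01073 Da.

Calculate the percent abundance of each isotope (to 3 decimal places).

Writing the weighted mean with unknown fraction x of C-12:
12.000·x + 13.003·(1 − x) = 12.01073
(12.000 − 13.003)·x = 12.01073 − 13.003
x = -0.99227 / -1.003 = 0.98930 → 98.930% C-12, 1.070% C-13.

C-12: 98.930%, C-13: 1.070%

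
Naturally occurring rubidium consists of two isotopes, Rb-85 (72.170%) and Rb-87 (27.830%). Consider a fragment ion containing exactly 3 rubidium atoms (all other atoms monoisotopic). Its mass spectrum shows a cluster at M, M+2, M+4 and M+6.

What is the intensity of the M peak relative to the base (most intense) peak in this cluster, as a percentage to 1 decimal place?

(0.72170 + 0.27830)^3 gives M 0.3759, M+2 0.4349, M+4 0.1677, M+6 0.0216; the largest is M+2.
P(M+2) = C(3,1) × 0.72170^2 × 0.27830^1 = 3 × 0.52085089 × 0.2783 = 0.434858 (base)
P(M) = C(3,0) × 0.72170^3 × 0.27830^0 = 1 × 0.37589809 × 1.0000 = 0.375898
Relative intensity = 0.375898 / 0.434858 × 100 = 86.4

86.4%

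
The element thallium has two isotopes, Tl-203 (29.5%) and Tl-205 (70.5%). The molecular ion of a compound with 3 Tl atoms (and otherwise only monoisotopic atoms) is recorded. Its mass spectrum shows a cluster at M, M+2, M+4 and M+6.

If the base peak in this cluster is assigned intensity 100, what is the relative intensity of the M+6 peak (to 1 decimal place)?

79.7

Binomial terms of (0.295 + 0.705)^3: M 0.0257, M+2 0.1841, M+4 0.4399, M+6 0.3504 → M+4 is the base peak.
P(M+4) = C(3,2) × 0.295^1 × 0.705^2 = 3 × 0.2950 × 0.497025 = 0.439867 (base)
P(M+6) = C(3,3) × 0.295^0 × 0.705^3 = 1 × 1.0000 × 0.35040263 = 0.350403
Relative intensity = 0.350403 / 0.439867 × 100 = 79.7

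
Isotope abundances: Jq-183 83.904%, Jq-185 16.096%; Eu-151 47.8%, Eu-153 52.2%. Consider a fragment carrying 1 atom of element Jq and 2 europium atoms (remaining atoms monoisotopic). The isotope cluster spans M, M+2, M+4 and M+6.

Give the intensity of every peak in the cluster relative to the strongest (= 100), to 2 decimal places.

42.09 : 100.00 : 67.83 : 9.63

Element Jq pattern (n=1): 0.83904 : 0.16096
Europium pattern (n=2): 0.228484 : 0.499032 : 0.272484
Convolve the two distributions (both contribute in 2-u steps):
  M: 0.83904×0.228484 = 0.191707
  M+2: 0.83904×0.499032 + 0.16096×0.228484 = 0.455485
  M+4: 0.83904×0.272484 + 0.16096×0.499032 = 0.308949
  M+6: 0.16096×0.272484 = 0.043859
Scale to base peak (0.455485) = 100: 42.09 : 100.00 : 67.83 : 9.63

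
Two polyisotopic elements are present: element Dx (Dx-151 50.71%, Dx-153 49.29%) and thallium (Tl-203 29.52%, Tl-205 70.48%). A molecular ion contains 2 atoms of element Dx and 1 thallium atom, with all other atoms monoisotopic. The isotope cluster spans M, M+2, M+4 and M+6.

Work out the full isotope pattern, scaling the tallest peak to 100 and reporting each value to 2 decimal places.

Element Dx pattern (n=2): 0.25715041 : 0.49989918 : 0.24295041
Thallium pattern (n=1): 0.2952 : 0.7048
Convolve the two distributions (both contribute in 2-u steps):
  M: 0.25715041×0.2952 = 0.075911
  M+2: 0.25715041×0.7048 + 0.49989918×0.2952 = 0.328810
  M+4: 0.49989918×0.7048 + 0.24295041×0.2952 = 0.424048
  M+6: 0.24295041×0.7048 = 0.171231
Scale to base peak (0.424048) = 100: 17.90 : 77.54 : 100.00 : 40.38

17.90 : 77.54 : 100.00 : 40.38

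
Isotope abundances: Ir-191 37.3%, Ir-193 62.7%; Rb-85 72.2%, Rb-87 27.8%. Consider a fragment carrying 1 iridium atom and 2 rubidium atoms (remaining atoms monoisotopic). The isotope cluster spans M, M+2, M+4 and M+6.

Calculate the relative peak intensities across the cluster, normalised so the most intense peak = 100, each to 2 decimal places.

Iridium pattern (n=1): 0.3730 : 0.6270
Rubidium pattern (n=2): 0.521284 : 0.401432 : 0.077284
Convolve the two distributions (both contribute in 2-u steps):
  M: 0.3730×0.521284 = 0.194439
  M+2: 0.3730×0.401432 + 0.6270×0.521284 = 0.476579
  M+4: 0.3730×0.077284 + 0.6270×0.401432 = 0.280525
  M+6: 0.6270×0.077284 = 0.048457
Scale to base peak (0.476579) = 100: 40.80 : 100.00 : 58.86 : 10.17

40.80 : 100.00 : 58.86 : 10.17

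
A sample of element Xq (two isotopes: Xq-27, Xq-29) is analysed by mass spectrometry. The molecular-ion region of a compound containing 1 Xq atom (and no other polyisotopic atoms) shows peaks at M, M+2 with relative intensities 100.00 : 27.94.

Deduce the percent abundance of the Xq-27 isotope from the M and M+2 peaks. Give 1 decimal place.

If p is the fraction of Xq that is Xq-27, then I(M+2)/I(M) = [C(1,1)·p^0·(1−p)] / p^1 = 1·(1−p)/p = 27.94/100.00 = 0.2794
(1−p)/p = 0.2794/1 = 0.2794  ⇒  p = 1/(1 + 0.2794) = 0.7816
Xq-27: 78.2%, Xq-29: 21.8%.

78.2%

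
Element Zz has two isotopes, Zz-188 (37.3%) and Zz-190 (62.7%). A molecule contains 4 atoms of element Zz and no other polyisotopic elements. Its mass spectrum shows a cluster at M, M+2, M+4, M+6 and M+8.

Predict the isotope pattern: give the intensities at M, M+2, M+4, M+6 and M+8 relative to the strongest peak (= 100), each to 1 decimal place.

Each Zz atom is independently Zz-188 (p = 0.373) or Zz-190 (q = 0.627); the cluster is the binomial expansion (p + q)^4.
P(M) = 0.373^4 = 0.019357
P(M+2) = 4 × 0.373^3 × 0.627^1 = 0.130153
P(M+4) = 6 × 0.373^2 × 0.627^2 = 0.328174
P(M+6) = 4 × 0.373^1 × 0.627^3 = 0.367766
P(M+8) = 0.627^4 = 0.154550
The M+6 peak is largest (0.367766); scaling to 100 gives 5.3 : 35.4 : 89.2 : 100.0 : 42.0.

5.3 : 35.4 : 89.2 : 100.0 : 42.0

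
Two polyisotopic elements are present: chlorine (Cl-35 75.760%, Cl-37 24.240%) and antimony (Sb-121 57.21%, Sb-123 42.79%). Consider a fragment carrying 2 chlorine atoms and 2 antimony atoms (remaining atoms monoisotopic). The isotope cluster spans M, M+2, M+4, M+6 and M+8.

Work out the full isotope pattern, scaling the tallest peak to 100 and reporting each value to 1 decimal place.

46.8 : 100.0 : 75.8 : 23.9 : 2.7

Chlorine pattern (n=2): 0.57395776 : 0.36728448 : 0.05875776
Antimony pattern (n=2): 0.32729841 : 0.48960318 : 0.18309841
Convolve the two distributions (both contribute in 2-u steps):
  M: 0.57395776×0.32729841 = 0.187855
  M+2: 0.57395776×0.48960318 + 0.36728448×0.32729841 = 0.401223
  M+4: 0.57395776×0.18309841 + 0.36728448×0.48960318 + 0.05875776×0.32729841 = 0.304146
  M+6: 0.36728448×0.18309841 + 0.05875776×0.48960318 = 0.096017
  M+8: 0.05875776×0.18309841 = 0.010758
Scale to base peak (0.401223) = 100: 46.8 : 100.0 : 75.8 : 23.9 : 2.7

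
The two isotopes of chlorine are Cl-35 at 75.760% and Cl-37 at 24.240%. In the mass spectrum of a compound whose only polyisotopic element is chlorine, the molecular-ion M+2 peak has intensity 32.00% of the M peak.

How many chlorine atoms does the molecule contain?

1

With n Cl atoms, P(M+2)/P(M) = C(n,1)·p^(n−1)q / p^n = n·q/p = n · 0.24240/0.75760.
n = 0.3200 × 0.75760/0.24240 = 1.00 ≈ 1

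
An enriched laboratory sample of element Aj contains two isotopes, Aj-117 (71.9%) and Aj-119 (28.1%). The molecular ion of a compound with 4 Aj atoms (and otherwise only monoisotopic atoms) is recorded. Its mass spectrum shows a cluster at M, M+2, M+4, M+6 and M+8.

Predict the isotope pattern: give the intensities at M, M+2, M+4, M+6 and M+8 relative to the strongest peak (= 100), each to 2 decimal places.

63.97 : 100.00 : 58.62 : 15.27 : 1.49

Expanding (0.719 + 0.281)^4:
P(M) = 0.719^4 = 0.267249
P(M+2) = 4 × 0.719^3 × 0.281^1 = 0.417785
P(M+4) = 6 × 0.719^2 × 0.281^2 = 0.244919
P(M+6) = 4 × 0.719^1 × 0.281^3 = 0.063813
P(M+8) = 0.281^4 = 0.006235
The M+2 peak is largest (0.417785); scaling to 100 gives 63.97 : 100.00 : 58.62 : 15.27 : 1.49.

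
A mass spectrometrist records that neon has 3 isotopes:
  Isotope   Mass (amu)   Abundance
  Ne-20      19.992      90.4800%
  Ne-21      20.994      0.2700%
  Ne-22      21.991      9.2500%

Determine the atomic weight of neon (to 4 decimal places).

Average mass = Σ (abundance × isotope mass) = 0.904800 × 19.992 + 0.002700 × 20.994 + 0.092500 × 21.991
= 18.08876 + 0.05668 + 2.03417 = 20.17961 amu

20.1796 amu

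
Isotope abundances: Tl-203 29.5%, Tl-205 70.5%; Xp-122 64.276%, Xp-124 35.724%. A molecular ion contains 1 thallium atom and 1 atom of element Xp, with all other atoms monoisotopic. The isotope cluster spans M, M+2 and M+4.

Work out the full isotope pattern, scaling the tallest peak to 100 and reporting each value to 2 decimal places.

33.95 : 100.00 : 45.09

Thallium pattern (n=1): 0.2950 : 0.7050
Element Xp pattern (n=1): 0.64276 : 0.35724
Convolve the two distributions (both contribute in 2-u steps):
  M: 0.2950×0.64276 = 0.189614
  M+2: 0.2950×0.35724 + 0.7050×0.64276 = 0.558532
  M+4: 0.7050×0.35724 = 0.251854
Scale to base peak (0.558532) = 100: 33.95 : 100.00 : 45.09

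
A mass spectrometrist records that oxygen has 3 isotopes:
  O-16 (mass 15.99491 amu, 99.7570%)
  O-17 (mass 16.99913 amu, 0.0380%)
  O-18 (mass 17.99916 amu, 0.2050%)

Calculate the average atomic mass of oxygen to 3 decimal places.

15.999 amu

Ar = Σ fᵢ·mᵢ = 0.997570 × 15.99491 + 0.000380 × 16.99913 + 0.002050 × 17.99916
= 15.956042 + 0.006460 + 0.036898 = 15.999400 amu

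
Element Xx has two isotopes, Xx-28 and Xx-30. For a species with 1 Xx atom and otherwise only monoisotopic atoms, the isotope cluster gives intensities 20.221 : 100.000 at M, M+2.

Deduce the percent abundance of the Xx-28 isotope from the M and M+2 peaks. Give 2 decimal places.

16.82%

Write p for the Xx-28 fraction. I(M+2)/I(M) = [C(1,1)·p^0·(1−p)] / p^1 = 1·(1−p)/p = 100.000/20.221 = 4.9454
(1−p)/p = 4.9454/1 = 4.9454  ⇒  p = 1/(1 + 4.9454) = 0.1682
Xx-28: 16.82%, Xx-30: 83.18%.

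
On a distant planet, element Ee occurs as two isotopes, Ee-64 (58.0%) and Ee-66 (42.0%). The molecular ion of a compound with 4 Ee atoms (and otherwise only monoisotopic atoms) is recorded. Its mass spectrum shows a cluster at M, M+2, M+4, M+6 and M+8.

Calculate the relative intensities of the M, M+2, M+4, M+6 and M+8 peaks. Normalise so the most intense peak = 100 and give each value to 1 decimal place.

31.8 : 92.1 : 100.0 : 48.3 : 8.7

Each Ee atom is independently Ee-64 (p = 0.580) or Ee-66 (q = 0.420); the cluster is the binomial expansion (p + q)^4.
P(M) = 0.580^4 = 0.113165
P(M+2) = 4 × 0.580^3 × 0.420^1 = 0.327788
P(M+4) = 6 × 0.580^2 × 0.420^2 = 0.356046
P(M+6) = 4 × 0.580^1 × 0.420^3 = 0.171884
P(M+8) = 0.420^4 = 0.031117
The M+4 peak is largest (0.356046); scaling to 100 gives 31.8 : 92.1 : 100.0 : 48.3 : 8.7.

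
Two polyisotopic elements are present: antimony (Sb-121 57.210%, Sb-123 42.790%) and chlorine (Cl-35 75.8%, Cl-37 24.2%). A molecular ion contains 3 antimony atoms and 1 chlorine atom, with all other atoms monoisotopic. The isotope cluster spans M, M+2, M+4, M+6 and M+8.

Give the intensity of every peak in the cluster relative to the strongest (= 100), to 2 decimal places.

39.02 : 100.00 : 93.43 : 37.23 : 5.21

Antimony pattern (n=3): 0.18724742 : 0.42015297 : 0.3142518 : 0.07834781
Chlorine pattern (n=1): 0.7580 : 0.2420
Convolve the two distributions (both contribute in 2-u steps):
  M: 0.18724742×0.7580 = 0.141934
  M+2: 0.18724742×0.2420 + 0.42015297×0.7580 = 0.363790
  M+4: 0.42015297×0.2420 + 0.3142518×0.7580 = 0.339880
  M+6: 0.3142518×0.2420 + 0.07834781×0.7580 = 0.135437
  M+8: 0.07834781×0.2420 = 0.018960
Scale to base peak (0.363790) = 100: 39.02 : 100.00 : 93.43 : 37.23 : 5.21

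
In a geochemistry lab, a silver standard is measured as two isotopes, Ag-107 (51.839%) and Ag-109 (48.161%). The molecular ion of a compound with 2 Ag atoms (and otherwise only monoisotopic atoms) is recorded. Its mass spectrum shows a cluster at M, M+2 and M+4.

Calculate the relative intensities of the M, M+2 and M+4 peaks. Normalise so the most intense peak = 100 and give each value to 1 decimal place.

The 2 Ag atoms are independent, so intensities follow the terms of (0.51839 + 0.48161)^2.
P(M) = 0.51839^2 = 0.268728
P(M+2) = 2 × 0.51839^1 × 0.48161^1 = 0.499324
P(M+4) = 0.48161^2 = 0.231948
The M+2 peak is largest (0.499324); scaling to 100 gives 53.8 : 100.0 : 46.5.

53.8 : 100.0 : 46.5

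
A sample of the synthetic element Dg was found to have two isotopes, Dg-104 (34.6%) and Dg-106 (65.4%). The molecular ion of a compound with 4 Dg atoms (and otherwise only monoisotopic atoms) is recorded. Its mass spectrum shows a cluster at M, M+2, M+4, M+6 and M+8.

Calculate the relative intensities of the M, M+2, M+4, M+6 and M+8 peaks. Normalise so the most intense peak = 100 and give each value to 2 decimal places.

3.70 : 27.99 : 79.36 : 100.00 : 47.25

The 4 Dg atoms are independent, so intensities follow the terms of (0.346 + 0.654)^4.
P(M) = 0.346^4 = 0.014332
P(M+2) = 4 × 0.346^3 × 0.654^1 = 0.108359
P(M+4) = 6 × 0.346^2 × 0.654^2 = 0.307227
P(M+6) = 4 × 0.346^1 × 0.654^3 = 0.387141
P(M+8) = 0.654^4 = 0.182941
The M+6 peak is largest (0.387141); scaling to 100 gives 3.70 : 27.99 : 79.36 : 100.00 : 47.25.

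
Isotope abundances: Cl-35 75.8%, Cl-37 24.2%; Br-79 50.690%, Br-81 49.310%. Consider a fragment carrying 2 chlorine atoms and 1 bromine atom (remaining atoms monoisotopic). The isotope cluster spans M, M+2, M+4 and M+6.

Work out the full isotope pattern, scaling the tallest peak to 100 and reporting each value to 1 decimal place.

62.1 : 100.0 : 44.9 : 6.2

Chlorine pattern (n=2): 0.574564 : 0.366872 : 0.058564
Bromine pattern (n=1): 0.5069 : 0.4931
Convolve the two distributions (both contribute in 2-u steps):
  M: 0.574564×0.5069 = 0.291246
  M+2: 0.574564×0.4931 + 0.366872×0.5069 = 0.469285
  M+4: 0.366872×0.4931 + 0.058564×0.5069 = 0.210591
  M+6: 0.058564×0.4931 = 0.028878
Scale to base peak (0.469285) = 100: 62.1 : 100.0 : 44.9 : 6.2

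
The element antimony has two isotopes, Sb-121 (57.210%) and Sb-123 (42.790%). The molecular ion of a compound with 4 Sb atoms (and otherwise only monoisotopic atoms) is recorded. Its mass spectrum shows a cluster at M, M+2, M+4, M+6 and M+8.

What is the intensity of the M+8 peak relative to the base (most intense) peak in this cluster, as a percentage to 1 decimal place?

Binomial terms of (0.57210 + 0.42790)^4: M 0.1071, M+2 0.3205, M+4 0.3596, M+6 0.1793, M+8 0.0335 → M+4 is the base peak.
P(M+4) = C(4,2) × 0.57210^2 × 0.42790^2 = 6 × 0.32729841 × 0.18309841 = 0.359567 (base)
P(M+8) = C(4,4) × 0.57210^0 × 0.42790^4 = 1 × 1.0000 × 0.03352503 = 0.033525
Relative intensity = 0.033525 / 0.359567 × 100 = 9.3

9.3%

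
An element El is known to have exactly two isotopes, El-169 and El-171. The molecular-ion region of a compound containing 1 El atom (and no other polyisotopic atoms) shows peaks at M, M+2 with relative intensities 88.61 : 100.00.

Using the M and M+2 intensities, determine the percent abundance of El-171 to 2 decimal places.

Let p = fractional abundance of El-169. I(M+2)/I(M) = [C(1,1)·p^0·(1−p)] / p^1 = 1·(1−p)/p = 100.00/88.61 = 1.1285
(1−p)/p = 1.1285/1 = 1.1285  ⇒  p = 1/(1 + 1.1285) = 0.4698
El-169: 46.98%, El-171: 53.02%.

53.02%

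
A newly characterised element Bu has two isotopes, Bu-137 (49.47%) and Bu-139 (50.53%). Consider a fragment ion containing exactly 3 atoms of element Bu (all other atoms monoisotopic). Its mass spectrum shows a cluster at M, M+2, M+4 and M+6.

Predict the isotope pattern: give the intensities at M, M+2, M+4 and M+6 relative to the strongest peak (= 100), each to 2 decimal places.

31.95 : 97.90 : 100.00 : 34.05

The 3 Bu atoms are independent, so intensities follow the terms of (0.4947 + 0.5053)^3.
P(M) = 0.4947^3 = 0.121067
P(M+2) = 3 × 0.4947^2 × 0.5053^1 = 0.370983
P(M+4) = 3 × 0.4947^1 × 0.5053^2 = 0.378932
P(M+6) = 0.5053^3 = 0.129017
The M+4 peak is largest (0.378932); scaling to 100 gives 31.95 : 97.90 : 100.00 : 34.05.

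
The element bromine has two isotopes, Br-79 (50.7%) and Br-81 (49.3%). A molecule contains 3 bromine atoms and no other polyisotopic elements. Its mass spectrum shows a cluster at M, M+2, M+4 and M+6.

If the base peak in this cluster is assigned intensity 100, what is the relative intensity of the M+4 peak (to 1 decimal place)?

97.2

(0.507 + 0.493)^3 gives M 0.1303, M+2 0.3802, M+4 0.3697, M+6 0.1198; the largest is M+2.
P(M+2) = C(3,1) × 0.507^2 × 0.493^1 = 3 × 0.257049 × 0.4930 = 0.380175 (base)
P(M+4) = C(3,2) × 0.507^1 × 0.493^2 = 3 × 0.5070 × 0.243049 = 0.369678
Relative intensity = 0.369678 / 0.380175 × 100 = 97.2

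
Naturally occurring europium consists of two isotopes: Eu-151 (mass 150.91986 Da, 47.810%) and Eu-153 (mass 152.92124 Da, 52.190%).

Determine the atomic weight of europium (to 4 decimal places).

151.9644 Da

Ar = Σ fᵢ·mᵢ = 0.47810 × 150.91986 + 0.52190 × 152.92124
= 72.154785 + 79.809595 = 151.964380 Da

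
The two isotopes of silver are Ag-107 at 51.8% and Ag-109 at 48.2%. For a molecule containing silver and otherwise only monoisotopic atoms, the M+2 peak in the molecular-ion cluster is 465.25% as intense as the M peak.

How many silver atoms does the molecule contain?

5

For n independent Ag atoms, I(M+2)/I(M) = n · (abundance Ag-109) / (abundance Ag-107) = n · 0.482/0.518.
n = 4.6525 × 0.518/0.482 = 5.00 ≈ 5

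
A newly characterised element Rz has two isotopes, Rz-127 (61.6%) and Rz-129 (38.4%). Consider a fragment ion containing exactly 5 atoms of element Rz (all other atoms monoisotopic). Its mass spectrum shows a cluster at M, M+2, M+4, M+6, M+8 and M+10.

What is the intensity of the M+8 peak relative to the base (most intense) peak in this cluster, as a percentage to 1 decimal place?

Term probabilities: M 0.0887, M+2 0.2765, M+4 0.3447, M+6 0.2149, M+8 0.0670, M+10 0.0083. Base peak = M+4.
P(M+4) = C(5,2) × 0.616^3 × 0.384^2 = 10 × 0.2337449 × 0.147456 = 0.344671 (base)
P(M+8) = C(5,4) × 0.616^1 × 0.384^4 = 5 × 0.6160 × 0.02174327 = 0.066969
Relative intensity = 0.066969 / 0.344671 × 100 = 19.4

19.4%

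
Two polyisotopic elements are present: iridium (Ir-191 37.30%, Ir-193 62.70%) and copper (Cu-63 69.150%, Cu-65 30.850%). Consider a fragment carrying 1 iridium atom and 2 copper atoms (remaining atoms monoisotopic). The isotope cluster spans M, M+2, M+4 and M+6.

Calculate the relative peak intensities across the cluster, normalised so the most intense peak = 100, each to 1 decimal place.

Iridium pattern (n=1): 0.3730 : 0.6270
Copper pattern (n=2): 0.47817225 : 0.4266555 : 0.09517225
Convolve the two distributions (both contribute in 2-u steps):
  M: 0.3730×0.47817225 = 0.178358
  M+2: 0.3730×0.4266555 + 0.6270×0.47817225 = 0.458957
  M+4: 0.3730×0.09517225 + 0.6270×0.4266555 = 0.303012
  M+6: 0.6270×0.09517225 = 0.059673
Scale to base peak (0.458957) = 100: 38.9 : 100.0 : 66.0 : 13.0

38.9 : 100.0 : 66.0 : 13.0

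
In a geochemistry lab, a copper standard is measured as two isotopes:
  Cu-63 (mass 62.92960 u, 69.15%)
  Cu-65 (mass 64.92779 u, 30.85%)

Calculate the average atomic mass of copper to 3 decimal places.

63.546 u

Average mass = Σ (abundance × isotope mass) = 0.6915 × 62.92960 + 0.3085 × 64.92779
= 43.515818 + 20.030223 = 63.546041 u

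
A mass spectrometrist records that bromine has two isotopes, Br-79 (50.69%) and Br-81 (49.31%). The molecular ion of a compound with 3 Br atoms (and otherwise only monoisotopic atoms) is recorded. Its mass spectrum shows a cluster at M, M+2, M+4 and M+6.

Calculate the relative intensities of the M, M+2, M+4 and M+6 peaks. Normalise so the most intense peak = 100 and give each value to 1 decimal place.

Expanding (0.5069 + 0.4931)^3:
P(M) = 0.5069^3 = 0.130247
P(M+2) = 3 × 0.5069^2 × 0.4931^1 = 0.380103
P(M+4) = 3 × 0.5069^1 × 0.4931^2 = 0.369755
P(M+6) = 0.4931^3 = 0.119896
The M+2 peak is largest (0.380103); scaling to 100 gives 34.3 : 100.0 : 97.3 : 31.5.

34.3 : 100.0 : 97.3 : 31.5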